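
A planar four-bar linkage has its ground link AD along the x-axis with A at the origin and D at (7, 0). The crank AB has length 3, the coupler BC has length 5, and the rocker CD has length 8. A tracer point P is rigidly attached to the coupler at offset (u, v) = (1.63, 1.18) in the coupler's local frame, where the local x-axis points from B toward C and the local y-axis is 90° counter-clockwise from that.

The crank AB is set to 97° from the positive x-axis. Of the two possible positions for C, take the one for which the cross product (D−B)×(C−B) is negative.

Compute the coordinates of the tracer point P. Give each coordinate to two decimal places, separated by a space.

A=(0,0), D=(7.00,0)
B = A + 3.00·(cos97°, sin97°) = (-0.3656, 2.9776)
|BD| = 7.9447
circle(B,5.00) ∩ circle(D,8.00): a=1.5179, h=4.7640
  candidates: C₊=(2.8272,6.8255) cross=37.849; C₋=(-0.7439,-2.0080) cross=-37.849
  mode - wants cross < 0 → take C=(-0.7439,-2.0080) (cross=-37.849)
ex = (C−B)/|BC| = (-0.0757,-0.9971); ey = (0.9971,-0.0757)
P = B + 1.63·ex + 1.18·ey = (0.6877,1.2630)

0.69 1.26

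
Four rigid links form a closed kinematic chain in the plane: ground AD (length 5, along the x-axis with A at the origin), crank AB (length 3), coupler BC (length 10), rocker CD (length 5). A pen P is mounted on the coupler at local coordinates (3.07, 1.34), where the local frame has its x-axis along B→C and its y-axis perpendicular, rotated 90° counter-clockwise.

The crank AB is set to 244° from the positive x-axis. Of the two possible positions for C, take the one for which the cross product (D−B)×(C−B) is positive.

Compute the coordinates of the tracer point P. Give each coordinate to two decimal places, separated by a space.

-0.39 0.52

A=(0,0), D=(5.00,0)
B = A + 3.00·(cos244°, sin244°) = (-1.3151, -2.6964)
|BD| = 6.8667
circle(B,10.00) ∩ circle(D,5.00): a=8.8945, h=4.5703
  candidates: C₊=(5.0703,4.9995) cross=31.383; C₋=(8.6596,-3.4069) cross=-31.383
  mode + wants cross > 0 → take C=(5.0703,4.9995) (cross=31.383)
ex = (C−B)/|BC| = (0.6385,0.7696); ey = (-0.7696,0.6385)
P = B + 3.07·ex + 1.34·ey = (-0.3860,0.5219)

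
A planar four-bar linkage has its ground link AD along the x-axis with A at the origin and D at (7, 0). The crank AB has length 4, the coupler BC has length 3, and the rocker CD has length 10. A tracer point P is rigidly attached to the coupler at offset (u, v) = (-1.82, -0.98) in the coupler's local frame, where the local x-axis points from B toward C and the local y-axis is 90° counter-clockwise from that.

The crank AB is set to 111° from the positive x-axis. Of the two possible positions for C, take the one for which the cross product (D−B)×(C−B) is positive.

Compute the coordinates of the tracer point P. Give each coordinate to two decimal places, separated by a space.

A=(0,0), D=(7.00,0)
B = A + 4.00·(cos111°, sin111°) = (-1.4335, 3.7343)
|BD| = 9.2233
circle(B,3.00) ∩ circle(D,10.00): a=-0.3215, h=2.9827
  candidates: C₊=(-0.5198,6.5918) cross=27.510; C₋=(-2.9351,1.1372) cross=-27.510
  mode + wants cross > 0 → take C=(-0.5198,6.5918) (cross=27.510)
ex = (C−B)/|BC| = (0.3045,0.9525); ey = (-0.9525,0.3045)
P = B + -1.82·ex + -0.98·ey = (-1.0543,1.7023)

-1.05 1.70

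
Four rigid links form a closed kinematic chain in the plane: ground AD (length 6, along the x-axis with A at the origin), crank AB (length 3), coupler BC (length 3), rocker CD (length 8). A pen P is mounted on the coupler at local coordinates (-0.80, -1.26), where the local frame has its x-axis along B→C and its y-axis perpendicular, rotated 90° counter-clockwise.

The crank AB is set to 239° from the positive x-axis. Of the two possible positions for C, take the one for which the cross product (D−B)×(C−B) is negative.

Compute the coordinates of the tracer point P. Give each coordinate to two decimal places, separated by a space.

-3.04 -2.49

A=(0,0), D=(6.00,0)
B = A + 3.00·(cos239°, sin239°) = (-1.5451, -2.5715)
|BD| = 7.9713
circle(B,3.00) ∩ circle(D,8.00): a=0.5358, h=2.9518
  candidates: C₊=(-1.9902,0.3953) cross=23.529; C₋=(-0.0858,-5.1926) cross=-23.529
  mode - wants cross < 0 → take C=(-0.0858,-5.1926) (cross=-23.529)
ex = (C−B)/|BC| = (0.4864,-0.8737); ey = (0.8737,0.4864)
P = B + -0.80·ex + -1.26·ey = (-3.0351,-2.4855)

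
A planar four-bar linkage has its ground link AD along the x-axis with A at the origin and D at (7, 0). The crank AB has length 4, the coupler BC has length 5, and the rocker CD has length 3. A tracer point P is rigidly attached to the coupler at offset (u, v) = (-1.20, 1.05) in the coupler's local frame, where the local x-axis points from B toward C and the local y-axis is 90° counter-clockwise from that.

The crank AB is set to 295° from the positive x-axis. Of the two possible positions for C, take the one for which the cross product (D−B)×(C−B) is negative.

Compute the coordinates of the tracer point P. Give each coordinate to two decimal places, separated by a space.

A=(0,0), D=(7.00,0)
B = A + 4.00·(cos295°, sin295°) = (1.6905, -3.6252)
|BD| = 6.4291
circle(B,5.00) ∩ circle(D,3.00): a=4.4589, h=2.2624
  candidates: C₊=(4.0972,0.7574) cross=14.545; C₋=(6.6486,-2.9793) cross=-14.545
  mode - wants cross < 0 → take C=(6.6486,-2.9793) (cross=-14.545)
ex = (C−B)/|BC| = (0.9916,0.1292); ey = (-0.1292,0.9916)
P = B + -1.20·ex + 1.05·ey = (0.3649,-2.7390)

0.36 -2.74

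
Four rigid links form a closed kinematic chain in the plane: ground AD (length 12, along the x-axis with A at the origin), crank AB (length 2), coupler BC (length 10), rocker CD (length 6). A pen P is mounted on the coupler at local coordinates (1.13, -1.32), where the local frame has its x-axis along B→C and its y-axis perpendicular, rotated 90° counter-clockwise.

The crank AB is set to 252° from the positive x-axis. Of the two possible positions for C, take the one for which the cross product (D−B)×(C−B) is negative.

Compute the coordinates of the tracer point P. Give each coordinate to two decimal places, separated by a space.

A=(0,0), D=(12.00,0)
B = A + 2.00·(cos252°, sin252°) = (-0.6180, -1.9021)
|BD| = 12.7606
circle(B,10.00) ∩ circle(D,6.00): a=8.8880, h=4.5829
  candidates: C₊=(7.4875,3.9545) cross=58.481; C₋=(8.8538,-5.1090) cross=-58.481
  mode - wants cross < 0 → take C=(8.8538,-5.1090) (cross=-58.481)
ex = (C−B)/|BC| = (0.9472,-0.3207); ey = (0.3207,0.9472)
P = B + 1.13·ex + -1.32·ey = (0.0290,-3.5148)

0.03 -3.51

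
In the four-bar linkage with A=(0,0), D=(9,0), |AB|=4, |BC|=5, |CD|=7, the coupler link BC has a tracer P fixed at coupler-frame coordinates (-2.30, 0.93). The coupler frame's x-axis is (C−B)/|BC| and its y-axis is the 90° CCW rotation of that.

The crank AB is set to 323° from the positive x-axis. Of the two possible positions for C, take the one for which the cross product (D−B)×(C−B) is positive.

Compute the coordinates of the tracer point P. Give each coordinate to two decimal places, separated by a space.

A=(0,0), D=(9.00,0)
B = A + 4.00·(cos323°, sin323°) = (3.1945, -2.4073)
|BD| = 6.2848
circle(B,5.00) ∩ circle(D,7.00): a=1.2330, h=4.8456
  candidates: C₊=(2.4775,2.5411) cross=30.453; C₋=(6.1895,-6.4110) cross=-30.453
  mode + wants cross > 0 → take C=(2.4775,2.5411) (cross=30.453)
ex = (C−B)/|BC| = (-0.1434,0.9897); ey = (-0.9897,-0.1434)
P = B + -2.30·ex + 0.93·ey = (2.6040,-4.8169)

2.60 -4.82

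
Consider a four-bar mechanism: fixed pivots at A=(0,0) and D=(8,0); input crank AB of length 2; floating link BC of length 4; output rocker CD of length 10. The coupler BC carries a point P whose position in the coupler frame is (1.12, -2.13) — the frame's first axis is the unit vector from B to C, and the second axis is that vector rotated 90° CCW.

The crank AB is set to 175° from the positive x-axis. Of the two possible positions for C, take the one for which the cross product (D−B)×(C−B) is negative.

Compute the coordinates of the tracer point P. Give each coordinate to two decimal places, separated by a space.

A=(0,0), D=(8.00,0)
B = A + 2.00·(cos175°, sin175°) = (-1.9924, 0.1743)
|BD| = 9.9939
circle(B,4.00) ∩ circle(D,10.00): a=0.7944, h=3.9203
  candidates: C₊=(-1.1297,4.0802) cross=39.179; C₋=(-1.2665,-3.7593) cross=-39.179
  mode - wants cross < 0 → take C=(-1.2665,-3.7593) (cross=-39.179)
ex = (C−B)/|BC| = (0.1815,-0.9834); ey = (0.9834,0.1815)
P = B + 1.12·ex + -2.13·ey = (-3.8838,-1.3136)

-3.88 -1.31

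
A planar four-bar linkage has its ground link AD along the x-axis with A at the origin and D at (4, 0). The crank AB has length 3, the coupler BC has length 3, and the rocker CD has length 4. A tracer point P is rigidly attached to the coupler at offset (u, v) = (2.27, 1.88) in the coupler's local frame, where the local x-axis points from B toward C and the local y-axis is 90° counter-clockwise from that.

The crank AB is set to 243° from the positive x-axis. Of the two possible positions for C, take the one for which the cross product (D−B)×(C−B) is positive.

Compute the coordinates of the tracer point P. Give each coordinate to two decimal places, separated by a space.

-2.01 0.20

A=(0,0), D=(4.00,0)
B = A + 3.00·(cos243°, sin243°) = (-1.3620, -2.6730)
|BD| = 5.9913
circle(B,3.00) ∩ circle(D,4.00): a=2.4115, h=1.7846
  candidates: C₊=(-0.0000,0.0000) cross=10.692; C₋=(1.5924,-3.1943) cross=-10.692
  mode + wants cross > 0 → take C=(-0.0000,0.0000) (cross=10.692)
ex = (C−B)/|BC| = (0.4540,0.8910); ey = (-0.8910,0.4540)
P = B + 2.27·ex + 1.88·ey = (-2.0065,0.2031)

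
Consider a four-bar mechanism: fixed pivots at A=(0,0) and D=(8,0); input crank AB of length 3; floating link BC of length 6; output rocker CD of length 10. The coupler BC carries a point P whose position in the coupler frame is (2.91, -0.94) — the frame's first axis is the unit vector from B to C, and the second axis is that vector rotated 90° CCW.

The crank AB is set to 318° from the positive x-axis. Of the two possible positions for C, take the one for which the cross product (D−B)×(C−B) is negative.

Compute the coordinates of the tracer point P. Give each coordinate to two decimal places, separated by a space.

A=(0,0), D=(8.00,0)
B = A + 3.00·(cos318°, sin318°) = (2.2294, -2.0074)
|BD| = 6.1098
circle(B,6.00) ∩ circle(D,10.00): a=-2.1827, h=5.5889
  candidates: C₊=(-1.6683,2.5541) cross=34.147; C₋=(2.0042,-8.0032) cross=-34.147
  mode - wants cross < 0 → take C=(2.0042,-8.0032) (cross=-34.147)
ex = (C−B)/|BC| = (-0.0375,-0.9993); ey = (0.9993,-0.0375)
P = B + 2.91·ex + -0.94·ey = (1.1809,-4.8801)

1.18 -4.88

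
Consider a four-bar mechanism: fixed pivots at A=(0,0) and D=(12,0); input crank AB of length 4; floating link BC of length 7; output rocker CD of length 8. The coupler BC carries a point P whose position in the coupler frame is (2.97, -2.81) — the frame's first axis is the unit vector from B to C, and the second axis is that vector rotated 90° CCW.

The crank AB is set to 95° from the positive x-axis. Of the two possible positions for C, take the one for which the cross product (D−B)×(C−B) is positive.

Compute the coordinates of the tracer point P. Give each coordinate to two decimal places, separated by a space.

A=(0,0), D=(12.00,0)
B = A + 4.00·(cos95°, sin95°) = (-0.3486, 3.9848)
|BD| = 12.9756
circle(B,7.00) ∩ circle(D,8.00): a=5.9098, h=3.7516
  candidates: C₊=(6.4277,5.7402) cross=48.679; C₋=(4.1235,-1.4004) cross=-48.679
  mode + wants cross > 0 → take C=(6.4277,5.7402) (cross=48.679)
ex = (C−B)/|BC| = (0.9680,0.2508); ey = (-0.2508,0.9680)
P = B + 2.97·ex + -2.81·ey = (3.2311,2.0094)

3.23 2.01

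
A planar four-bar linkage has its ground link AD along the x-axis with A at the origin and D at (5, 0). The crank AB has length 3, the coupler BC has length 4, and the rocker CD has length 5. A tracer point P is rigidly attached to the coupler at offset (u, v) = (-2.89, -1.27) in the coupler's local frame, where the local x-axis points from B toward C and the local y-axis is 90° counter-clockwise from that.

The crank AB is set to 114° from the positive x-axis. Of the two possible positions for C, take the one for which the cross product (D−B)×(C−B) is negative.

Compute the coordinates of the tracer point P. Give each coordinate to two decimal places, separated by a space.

-3.38 5.05

A=(0,0), D=(5.00,0)
B = A + 3.00·(cos114°, sin114°) = (-1.2202, 2.7406)
|BD| = 6.7972
circle(B,4.00) ∩ circle(D,5.00): a=2.7366, h=2.9174
  candidates: C₊=(2.4604,4.3070) cross=19.830; C₋=(0.1078,-1.0325) cross=-19.830
  mode - wants cross < 0 → take C=(0.1078,-1.0325) (cross=-19.830)
ex = (C−B)/|BC| = (0.3320,-0.9433); ey = (0.9433,0.3320)
P = B + -2.89·ex + -1.27·ey = (-3.3776,5.0451)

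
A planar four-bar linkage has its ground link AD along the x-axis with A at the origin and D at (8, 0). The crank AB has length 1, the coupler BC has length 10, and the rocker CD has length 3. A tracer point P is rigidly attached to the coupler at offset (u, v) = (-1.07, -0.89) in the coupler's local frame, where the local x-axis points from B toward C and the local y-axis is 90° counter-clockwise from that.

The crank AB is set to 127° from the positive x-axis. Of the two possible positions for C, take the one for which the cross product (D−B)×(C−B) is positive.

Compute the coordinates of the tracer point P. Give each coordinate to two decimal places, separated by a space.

A=(0,0), D=(8.00,0)
B = A + 1.00·(cos127°, sin127°) = (-0.6018, 0.7986)
|BD| = 8.6388
circle(B,10.00) ∩ circle(D,3.00): a=9.5863, h=2.8464
  candidates: C₊=(9.2066,2.7467) cross=24.590; C₋=(8.6803,-2.9218) cross=-24.590
  mode + wants cross > 0 → take C=(9.2066,2.7467) (cross=24.590)
ex = (C−B)/|BC| = (0.9808,0.1948); ey = (-0.1948,0.9808)
P = B + -1.07·ex + -0.89·ey = (-1.4779,-0.2828)

-1.48 -0.28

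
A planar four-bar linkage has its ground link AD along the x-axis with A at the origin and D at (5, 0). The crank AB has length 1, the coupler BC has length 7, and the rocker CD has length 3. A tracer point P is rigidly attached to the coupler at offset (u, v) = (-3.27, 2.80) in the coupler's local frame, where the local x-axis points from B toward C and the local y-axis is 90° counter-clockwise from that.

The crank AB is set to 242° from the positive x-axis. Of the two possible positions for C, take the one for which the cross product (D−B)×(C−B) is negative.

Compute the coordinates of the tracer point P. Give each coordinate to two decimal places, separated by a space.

A=(0,0), D=(5.00,0)
B = A + 1.00·(cos242°, sin242°) = (-0.4695, -0.8829)
|BD| = 5.5403
circle(B,7.00) ∩ circle(D,3.00): a=6.3801, h=2.8801
  candidates: C₊=(5.3701,2.9771) cross=15.956; C₋=(6.2880,-2.7094) cross=-15.956
  mode - wants cross < 0 → take C=(6.2880,-2.7094) (cross=-15.956)
ex = (C−B)/|BC| = (0.9654,-0.2609); ey = (0.2609,0.9654)
P = B + -3.27·ex + 2.80·ey = (-2.8956,2.6733)

-2.90 2.67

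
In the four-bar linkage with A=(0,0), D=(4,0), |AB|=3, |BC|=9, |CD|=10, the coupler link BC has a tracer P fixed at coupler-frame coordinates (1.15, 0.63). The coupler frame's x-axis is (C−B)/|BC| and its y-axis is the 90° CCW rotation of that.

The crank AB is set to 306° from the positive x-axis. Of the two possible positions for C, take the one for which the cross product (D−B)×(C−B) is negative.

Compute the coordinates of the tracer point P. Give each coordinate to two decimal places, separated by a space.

A=(0,0), D=(4.00,0)
B = A + 3.00·(cos306°, sin306°) = (1.7634, -2.4271)
|BD| = 3.3005
circle(B,9.00) ∩ circle(D,10.00): a=-1.2281, h=8.9158
  candidates: C₊=(-5.6253,2.7118) cross=29.426; C₋=(7.4874,-9.3722) cross=-29.426
  mode - wants cross < 0 → take C=(7.4874,-9.3722) (cross=-29.426)
ex = (C−B)/|BC| = (0.6360,-0.7717); ey = (0.7717,0.6360)
P = B + 1.15·ex + 0.63·ey = (2.9809,-2.9138)

2.98 -2.91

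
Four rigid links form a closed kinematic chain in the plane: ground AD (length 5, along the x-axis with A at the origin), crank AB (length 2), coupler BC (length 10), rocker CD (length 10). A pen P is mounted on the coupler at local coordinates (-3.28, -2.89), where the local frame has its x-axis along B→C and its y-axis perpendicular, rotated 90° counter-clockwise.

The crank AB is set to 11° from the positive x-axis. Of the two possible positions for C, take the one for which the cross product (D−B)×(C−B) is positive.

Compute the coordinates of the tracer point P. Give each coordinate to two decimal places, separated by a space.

3.84 -3.57

A=(0,0), D=(5.00,0)
B = A + 2.00·(cos11°, sin11°) = (1.9633, 0.3816)
|BD| = 3.0606
circle(B,10.00) ∩ circle(D,10.00): a=1.5303, h=9.8822
  candidates: C₊=(4.7138,9.9959) cross=30.246; C₋=(2.2495,-9.6143) cross=-30.246
  mode + wants cross > 0 → take C=(4.7138,9.9959) (cross=30.246)
ex = (C−B)/|BC| = (0.2751,0.9614); ey = (-0.9614,0.2751)
P = B + -3.28·ex + -2.89·ey = (3.8396,-3.5668)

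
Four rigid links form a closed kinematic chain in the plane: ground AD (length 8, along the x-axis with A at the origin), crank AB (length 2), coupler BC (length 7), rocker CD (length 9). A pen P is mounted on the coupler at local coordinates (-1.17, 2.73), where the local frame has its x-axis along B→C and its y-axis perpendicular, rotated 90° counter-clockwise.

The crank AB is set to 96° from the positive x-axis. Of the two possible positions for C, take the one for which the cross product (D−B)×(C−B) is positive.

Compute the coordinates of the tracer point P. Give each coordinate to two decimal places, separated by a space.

-3.14 2.50

A=(0,0), D=(8.00,0)
B = A + 2.00·(cos96°, sin96°) = (-0.2091, 1.9890)
|BD| = 8.4466
circle(B,7.00) ∩ circle(D,9.00): a=2.3290, h=6.6012
  candidates: C₊=(3.6090,7.8561) cross=55.757; C₋=(0.5000,-4.9750) cross=-55.757
  mode + wants cross > 0 → take C=(3.6090,7.8561) (cross=55.757)
ex = (C−B)/|BC| = (0.5454,0.8382); ey = (-0.8382,0.5454)
P = B + -1.17·ex + 2.73·ey = (-3.1354,2.4974)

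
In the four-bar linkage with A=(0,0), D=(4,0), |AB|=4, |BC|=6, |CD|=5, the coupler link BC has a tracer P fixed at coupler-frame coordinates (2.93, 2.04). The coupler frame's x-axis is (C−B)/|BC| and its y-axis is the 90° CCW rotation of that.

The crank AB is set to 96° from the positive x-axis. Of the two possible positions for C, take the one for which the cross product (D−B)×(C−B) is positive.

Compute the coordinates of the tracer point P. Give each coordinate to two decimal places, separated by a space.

2.22 6.38

A=(0,0), D=(4.00,0)
B = A + 4.00·(cos96°, sin96°) = (-0.4181, 3.9781)
|BD| = 5.9452
circle(B,6.00) ∩ circle(D,5.00): a=3.8977, h=4.5616
  candidates: C₊=(5.5307,4.7599) cross=27.119; C₋=(-0.5738,-2.0199) cross=-27.119
  mode + wants cross > 0 → take C=(5.5307,4.7599) (cross=27.119)
ex = (C−B)/|BC| = (0.9915,0.1303); ey = (-0.1303,0.9915)
P = B + 2.93·ex + 2.04·ey = (2.2211,6.3825)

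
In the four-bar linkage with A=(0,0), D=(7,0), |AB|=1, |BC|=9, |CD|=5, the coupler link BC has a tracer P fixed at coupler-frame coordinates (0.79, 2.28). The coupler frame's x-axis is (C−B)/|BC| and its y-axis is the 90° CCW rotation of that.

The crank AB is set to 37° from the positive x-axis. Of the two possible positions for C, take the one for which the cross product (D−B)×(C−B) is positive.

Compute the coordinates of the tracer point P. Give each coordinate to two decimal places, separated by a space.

0.48 2.99

A=(0,0), D=(7.00,0)
B = A + 1.00·(cos37°, sin37°) = (0.7986, 0.6018)
|BD| = 6.2305
circle(B,9.00) ∩ circle(D,5.00): a=7.6093, h=4.8061
  candidates: C₊=(8.8366,4.6505) cross=29.945; C₋=(7.9081,-4.9168) cross=-29.945
  mode + wants cross > 0 → take C=(8.8366,4.6505) (cross=29.945)
ex = (C−B)/|BC| = (0.8931,0.4499); ey = (-0.4499,0.8931)
P = B + 0.79·ex + 2.28·ey = (0.4785,2.9935)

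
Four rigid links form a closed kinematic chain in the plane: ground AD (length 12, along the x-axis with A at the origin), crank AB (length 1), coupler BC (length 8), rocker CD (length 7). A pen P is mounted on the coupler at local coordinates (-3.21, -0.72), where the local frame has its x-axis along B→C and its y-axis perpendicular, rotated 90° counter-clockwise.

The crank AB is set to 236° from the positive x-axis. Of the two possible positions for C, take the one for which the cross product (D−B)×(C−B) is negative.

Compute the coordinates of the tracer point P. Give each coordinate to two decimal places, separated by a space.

A=(0,0), D=(12.00,0)
B = A + 1.00·(cos236°, sin236°) = (-0.5592, -0.8290)
|BD| = 12.5865
circle(B,8.00) ∩ circle(D,7.00): a=6.8891, h=4.0669
  candidates: C₊=(6.0471,3.6828) cross=51.188; C₋=(6.5829,-4.4334) cross=-51.188
  mode - wants cross < 0 → take C=(6.5829,-4.4334) (cross=-51.188)
ex = (C−B)/|BC| = (0.8928,-0.4505); ey = (0.4505,0.8928)
P = B + -3.21·ex + -0.72·ey = (-3.7493,-0.0256)

-3.75 -0.03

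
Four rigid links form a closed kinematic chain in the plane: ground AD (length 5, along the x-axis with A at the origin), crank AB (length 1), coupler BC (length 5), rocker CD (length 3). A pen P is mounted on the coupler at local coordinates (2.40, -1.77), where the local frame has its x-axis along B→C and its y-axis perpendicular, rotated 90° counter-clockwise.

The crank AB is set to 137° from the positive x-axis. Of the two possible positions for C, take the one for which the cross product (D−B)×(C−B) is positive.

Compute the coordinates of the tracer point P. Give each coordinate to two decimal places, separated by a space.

2.19 0.07

A=(0,0), D=(5.00,0)
B = A + 1.00·(cos137°, sin137°) = (-0.7314, 0.6820)
|BD| = 5.7718
circle(B,5.00) ∩ circle(D,3.00): a=4.2719, h=2.5982
  candidates: C₊=(3.8177,2.7572) cross=14.996; C₋=(3.2037,-2.4027) cross=-14.996
  mode + wants cross > 0 → take C=(3.8177,2.7572) (cross=14.996)
ex = (C−B)/|BC| = (0.9098,0.4150); ey = (-0.4150,0.9098)
P = B + 2.40·ex + -1.77·ey = (2.1868,0.0677)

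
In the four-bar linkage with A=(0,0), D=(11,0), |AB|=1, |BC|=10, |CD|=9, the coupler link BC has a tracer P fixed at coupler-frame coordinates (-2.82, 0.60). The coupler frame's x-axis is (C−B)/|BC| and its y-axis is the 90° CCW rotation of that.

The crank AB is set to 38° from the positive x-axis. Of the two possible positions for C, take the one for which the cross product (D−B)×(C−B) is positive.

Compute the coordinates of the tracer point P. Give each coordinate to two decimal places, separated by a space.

A=(0,0), D=(11.00,0)
B = A + 1.00·(cos38°, sin38°) = (0.7880, 0.6157)
|BD| = 10.2305
circle(B,10.00) ∩ circle(D,9.00): a=6.0439, h=7.9669
  candidates: C₊=(7.3004,8.2044) cross=81.506; C₋=(6.3415,-7.7005) cross=-81.506
  mode + wants cross > 0 → take C=(7.3004,8.2044) (cross=81.506)
ex = (C−B)/|BC| = (0.6512,0.7589); ey = (-0.7589,0.6512)
P = B + -2.82·ex + 0.60·ey = (-1.5038,-1.1336)

-1.50 -1.13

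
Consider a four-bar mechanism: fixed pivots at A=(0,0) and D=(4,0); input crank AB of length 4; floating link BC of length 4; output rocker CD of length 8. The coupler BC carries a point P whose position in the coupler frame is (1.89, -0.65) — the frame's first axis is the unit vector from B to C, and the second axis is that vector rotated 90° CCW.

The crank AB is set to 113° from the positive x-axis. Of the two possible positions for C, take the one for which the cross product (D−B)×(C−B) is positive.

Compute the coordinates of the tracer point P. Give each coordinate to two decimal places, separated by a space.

A=(0,0), D=(4.00,0)
B = A + 4.00·(cos113°, sin113°) = (-1.5629, 3.6820)
|BD| = 6.6711
circle(B,4.00) ∩ circle(D,8.00): a=-0.2621, h=3.9914
  candidates: C₊=(0.4215,7.1550) cross=26.627; C₋=(-3.9845,0.4983) cross=-26.627
  mode + wants cross > 0 → take C=(0.4215,7.1550) (cross=26.627)
ex = (C−B)/|BC| = (0.4961,0.8683); ey = (-0.8683,0.4961)
P = B + 1.89·ex + -0.65·ey = (-0.0609,5.0005)

-0.06 5.00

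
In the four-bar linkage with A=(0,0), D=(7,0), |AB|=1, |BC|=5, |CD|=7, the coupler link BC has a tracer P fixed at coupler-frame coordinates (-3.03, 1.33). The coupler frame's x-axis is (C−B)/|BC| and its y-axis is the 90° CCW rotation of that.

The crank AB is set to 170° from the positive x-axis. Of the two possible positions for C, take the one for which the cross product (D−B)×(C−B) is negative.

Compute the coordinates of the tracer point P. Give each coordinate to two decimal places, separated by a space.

A=(0,0), D=(7.00,0)
B = A + 1.00·(cos170°, sin170°) = (-0.9848, 0.1736)
|BD| = 7.9867
circle(B,5.00) ∩ circle(D,7.00): a=2.4908, h=4.3354
  candidates: C₊=(1.5997,4.4539) cross=34.625; C₋=(1.4112,-4.2149) cross=-34.625
  mode - wants cross < 0 → take C=(1.4112,-4.2149) (cross=-34.625)
ex = (C−B)/|BC| = (0.4792,-0.8777); ey = (0.8777,0.4792)
P = B + -3.03·ex + 1.33·ey = (-1.2694,3.4704)

-1.27 3.47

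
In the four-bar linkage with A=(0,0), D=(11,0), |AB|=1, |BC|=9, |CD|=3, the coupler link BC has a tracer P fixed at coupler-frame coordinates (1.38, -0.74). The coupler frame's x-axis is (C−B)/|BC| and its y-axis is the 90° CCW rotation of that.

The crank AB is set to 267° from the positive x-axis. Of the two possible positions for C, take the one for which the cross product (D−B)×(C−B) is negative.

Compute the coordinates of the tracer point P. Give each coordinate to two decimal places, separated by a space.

1.22 -1.90

A=(0,0), D=(11.00,0)
B = A + 1.00·(cos267°, sin267°) = (-0.0523, -0.9986)
|BD| = 11.0974
circle(B,9.00) ∩ circle(D,3.00): a=8.7927, h=1.9206
  candidates: C₊=(8.5319,1.7054) cross=21.313; C₋=(8.8775,-2.1202) cross=-21.313
  mode - wants cross < 0 → take C=(8.8775,-2.1202) (cross=-21.313)
ex = (C−B)/|BC| = (0.9922,-0.1246); ey = (0.1246,0.9922)
P = B + 1.38·ex + -0.74·ey = (1.2247,-1.9048)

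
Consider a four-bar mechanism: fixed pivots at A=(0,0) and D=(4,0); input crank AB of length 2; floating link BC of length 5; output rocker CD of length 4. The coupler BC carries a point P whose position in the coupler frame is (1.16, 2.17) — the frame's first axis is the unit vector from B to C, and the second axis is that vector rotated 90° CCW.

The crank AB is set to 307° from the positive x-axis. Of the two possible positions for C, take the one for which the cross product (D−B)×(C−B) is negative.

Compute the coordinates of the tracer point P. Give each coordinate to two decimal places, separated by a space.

3.13 -0.06

A=(0,0), D=(4.00,0)
B = A + 2.00·(cos307°, sin307°) = (1.2036, -1.5973)
|BD| = 3.2204
circle(B,5.00) ∩ circle(D,4.00): a=3.0075, h=3.9943
  candidates: C₊=(1.8340,3.3628) cross=12.863; C₋=(5.7963,-3.5740) cross=-12.863
  mode - wants cross < 0 → take C=(5.7963,-3.5740) (cross=-12.863)
ex = (C−B)/|BC| = (0.9185,-0.3953); ey = (0.3953,0.9185)
P = B + 1.16·ex + 2.17·ey = (3.1270,-0.0626)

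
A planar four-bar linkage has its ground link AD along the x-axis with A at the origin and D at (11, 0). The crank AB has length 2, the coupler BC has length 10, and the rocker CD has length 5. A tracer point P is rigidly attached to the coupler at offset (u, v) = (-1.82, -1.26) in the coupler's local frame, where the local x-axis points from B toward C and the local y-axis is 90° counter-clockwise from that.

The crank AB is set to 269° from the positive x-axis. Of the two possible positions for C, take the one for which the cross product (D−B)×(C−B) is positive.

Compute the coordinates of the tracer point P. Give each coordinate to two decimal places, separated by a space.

A=(0,0), D=(11.00,0)
B = A + 2.00·(cos269°, sin269°) = (-0.0349, -1.9997)
|BD| = 11.2146
circle(B,10.00) ∩ circle(D,5.00): a=8.9512, h=4.4583
  candidates: C₊=(7.9778,3.9833) cross=49.999; C₋=(9.5678,-4.7905) cross=-49.999
  mode + wants cross > 0 → take C=(7.9778,3.9833) (cross=49.999)
ex = (C−B)/|BC| = (0.8013,0.5983); ey = (-0.5983,0.8013)
P = B + -1.82·ex + -1.26·ey = (-0.7394,-4.0982)

-0.74 -4.10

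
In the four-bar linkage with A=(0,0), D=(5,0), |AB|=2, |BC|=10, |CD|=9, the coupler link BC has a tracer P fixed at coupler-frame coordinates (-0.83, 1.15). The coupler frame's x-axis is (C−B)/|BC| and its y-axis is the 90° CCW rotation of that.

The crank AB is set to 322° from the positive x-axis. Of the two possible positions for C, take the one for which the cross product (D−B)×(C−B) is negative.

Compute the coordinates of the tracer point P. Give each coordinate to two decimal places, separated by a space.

A=(0,0), D=(5.00,0)
B = A + 2.00·(cos322°, sin322°) = (1.5760, -1.2313)
|BD| = 3.6387
circle(B,10.00) ∩ circle(D,9.00): a=4.4302, h=8.9651
  candidates: C₊=(2.7110,8.7041) cross=32.621; C₋=(8.7786,-8.1683) cross=-32.621
  mode - wants cross < 0 → take C=(8.7786,-8.1683) (cross=-32.621)
ex = (C−B)/|BC| = (0.7203,-0.6937); ey = (0.6937,0.7203)
P = B + -0.83·ex + 1.15·ey = (1.7760,0.1728)

1.78 0.17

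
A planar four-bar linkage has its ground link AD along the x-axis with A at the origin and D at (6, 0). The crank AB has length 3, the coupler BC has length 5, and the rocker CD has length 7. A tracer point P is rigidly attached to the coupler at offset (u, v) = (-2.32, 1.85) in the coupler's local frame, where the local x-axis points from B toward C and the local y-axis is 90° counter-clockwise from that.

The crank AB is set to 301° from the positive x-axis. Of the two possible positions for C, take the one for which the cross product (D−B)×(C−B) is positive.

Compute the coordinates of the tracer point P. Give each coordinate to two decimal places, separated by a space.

A=(0,0), D=(6.00,0)
B = A + 3.00·(cos301°, sin301°) = (1.5451, -2.5715)
|BD| = 5.1438
circle(B,5.00) ∩ circle(D,7.00): a=0.2390, h=4.9943
  candidates: C₊=(-0.7447,1.8734) cross=25.690; C₋=(4.2489,-6.7774) cross=-25.690
  mode + wants cross > 0 → take C=(-0.7447,1.8734) (cross=25.690)
ex = (C−B)/|BC| = (-0.4580,0.8890); ey = (-0.8890,-0.4580)
P = B + -2.32·ex + 1.85·ey = (0.9630,-5.4811)

0.96 -5.48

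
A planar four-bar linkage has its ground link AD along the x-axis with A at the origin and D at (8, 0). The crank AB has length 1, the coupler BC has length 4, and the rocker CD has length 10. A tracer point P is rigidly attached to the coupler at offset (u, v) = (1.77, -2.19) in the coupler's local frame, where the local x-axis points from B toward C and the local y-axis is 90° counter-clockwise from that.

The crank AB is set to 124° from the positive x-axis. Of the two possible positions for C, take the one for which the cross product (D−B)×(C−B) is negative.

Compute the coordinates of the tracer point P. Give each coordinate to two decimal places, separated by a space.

A=(0,0), D=(8.00,0)
B = A + 1.00·(cos124°, sin124°) = (-0.5592, 0.8290)
|BD| = 8.5992
circle(B,4.00) ∩ circle(D,10.00): a=-0.5845, h=3.9571
  candidates: C₊=(-0.7595,4.8240) cross=34.028; C₋=(-1.5225,-3.0532) cross=-34.028
  mode - wants cross < 0 → take C=(-1.5225,-3.0532) (cross=-34.028)
ex = (C−B)/|BC| = (-0.2408,-0.9706); ey = (0.9706,-0.2408)
P = B + 1.77·ex + -2.19·ey = (-3.1110,-0.3615)

-3.11 -0.36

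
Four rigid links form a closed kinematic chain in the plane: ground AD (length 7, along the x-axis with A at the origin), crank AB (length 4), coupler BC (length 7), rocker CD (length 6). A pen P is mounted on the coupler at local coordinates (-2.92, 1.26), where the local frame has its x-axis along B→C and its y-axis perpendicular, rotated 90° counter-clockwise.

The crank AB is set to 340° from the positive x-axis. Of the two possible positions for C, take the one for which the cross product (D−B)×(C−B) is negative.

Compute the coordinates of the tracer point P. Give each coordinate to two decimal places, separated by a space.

A=(0,0), D=(7.00,0)
B = A + 4.00·(cos340°, sin340°) = (3.7588, -1.3681)
|BD| = 3.5181
circle(B,7.00) ∩ circle(D,6.00): a=3.6066, h=5.9993
  candidates: C₊=(4.7486,5.5616) cross=21.106; C₋=(9.4145,-5.4927) cross=-21.106
  mode - wants cross < 0 → take C=(9.4145,-5.4927) (cross=-21.106)
ex = (C−B)/|BC| = (0.8080,-0.5892); ey = (0.5892,0.8080)
P = B + -2.92·ex + 1.26·ey = (2.1420,1.3705)

2.14 1.37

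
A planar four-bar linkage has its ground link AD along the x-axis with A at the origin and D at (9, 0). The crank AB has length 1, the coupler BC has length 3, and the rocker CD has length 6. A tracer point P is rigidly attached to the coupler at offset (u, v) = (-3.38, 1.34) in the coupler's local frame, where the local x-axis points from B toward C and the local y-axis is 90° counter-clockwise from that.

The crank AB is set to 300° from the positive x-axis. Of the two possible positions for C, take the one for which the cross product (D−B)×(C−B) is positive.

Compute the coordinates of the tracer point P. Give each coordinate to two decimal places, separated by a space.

-3.08 -1.52

A=(0,0), D=(9.00,0)
B = A + 1.00·(cos300°, sin300°) = (0.5000, -0.8660)
|BD| = 8.5440
circle(B,3.00) ∩ circle(D,6.00): a=2.6919, h=1.3242
  candidates: C₊=(3.0439,0.7242) cross=11.314; C₋=(3.3123,-1.9105) cross=-11.314
  mode + wants cross > 0 → take C=(3.0439,0.7242) (cross=11.314)
ex = (C−B)/|BC| = (0.8480,0.5301); ey = (-0.5301,0.8480)
P = B + -3.38·ex + 1.34·ey = (-3.0764,-1.5214)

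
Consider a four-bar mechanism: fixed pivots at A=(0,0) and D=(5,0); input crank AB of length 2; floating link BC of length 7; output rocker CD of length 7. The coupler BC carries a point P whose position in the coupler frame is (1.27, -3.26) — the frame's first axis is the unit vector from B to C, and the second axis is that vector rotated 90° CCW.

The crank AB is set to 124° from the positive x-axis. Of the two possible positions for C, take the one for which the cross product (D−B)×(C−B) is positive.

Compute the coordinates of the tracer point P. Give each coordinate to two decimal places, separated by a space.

A=(0,0), D=(5.00,0)
B = A + 2.00·(cos124°, sin124°) = (-1.1184, 1.6581)
|BD| = 6.3391
circle(B,7.00) ∩ circle(D,7.00): a=3.1695, h=6.2413
  candidates: C₊=(3.5733,6.8531) cross=39.564; C₋=(0.3083,-5.1950) cross=-39.564
  mode + wants cross > 0 → take C=(3.5733,6.8531) (cross=39.564)
ex = (C−B)/|BC| = (0.6702,0.7421); ey = (-0.7421,0.6702)
P = B + 1.27·ex + -3.26·ey = (2.1522,0.4156)

2.15 0.42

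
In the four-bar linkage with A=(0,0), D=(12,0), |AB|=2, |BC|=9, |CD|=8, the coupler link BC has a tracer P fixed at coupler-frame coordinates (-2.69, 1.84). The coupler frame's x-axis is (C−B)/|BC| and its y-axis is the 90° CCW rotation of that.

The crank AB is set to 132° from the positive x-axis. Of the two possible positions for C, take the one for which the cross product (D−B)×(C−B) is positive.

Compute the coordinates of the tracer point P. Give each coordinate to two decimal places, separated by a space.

A=(0,0), D=(12.00,0)
B = A + 2.00·(cos132°, sin132°) = (-1.3383, 1.4863)
|BD| = 13.4208
circle(B,9.00) ∩ circle(D,8.00): a=7.3438, h=5.2028
  candidates: C₊=(6.5365,5.8438) cross=69.826; C₋=(5.3841,-4.4978) cross=-69.826
  mode + wants cross > 0 → take C=(6.5365,5.8438) (cross=69.826)
ex = (C−B)/|BC| = (0.8750,0.4842); ey = (-0.4842,0.8750)
P = B + -2.69·ex + 1.84·ey = (-4.5828,1.7938)

-4.58 1.79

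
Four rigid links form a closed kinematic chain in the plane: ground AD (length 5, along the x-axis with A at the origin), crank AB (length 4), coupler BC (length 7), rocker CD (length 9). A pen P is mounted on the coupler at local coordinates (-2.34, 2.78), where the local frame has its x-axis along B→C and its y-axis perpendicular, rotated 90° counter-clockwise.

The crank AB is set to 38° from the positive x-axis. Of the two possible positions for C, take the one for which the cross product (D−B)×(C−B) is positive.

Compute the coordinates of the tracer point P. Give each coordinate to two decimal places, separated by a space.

-0.29 1.31

A=(0,0), D=(5.00,0)
B = A + 4.00·(cos38°, sin38°) = (3.1520, 2.4626)
|BD| = 3.0789
circle(B,7.00) ∩ circle(D,9.00): a=-3.6572, h=5.9686
  candidates: C₊=(5.7310,8.9703) cross=18.377; C₋=(-3.8170,1.8055) cross=-18.377
  mode + wants cross > 0 → take C=(5.7310,8.9703) (cross=18.377)
ex = (C−B)/|BC| = (0.3684,0.9297); ey = (-0.9297,0.3684)
P = B + -2.34·ex + 2.78·ey = (-0.2945,1.3114)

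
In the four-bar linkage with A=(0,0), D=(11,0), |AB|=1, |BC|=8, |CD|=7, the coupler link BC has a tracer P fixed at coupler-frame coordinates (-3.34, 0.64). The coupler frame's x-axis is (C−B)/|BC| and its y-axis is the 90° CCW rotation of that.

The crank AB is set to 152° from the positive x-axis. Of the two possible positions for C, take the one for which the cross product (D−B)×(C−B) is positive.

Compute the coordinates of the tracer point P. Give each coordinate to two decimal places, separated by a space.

-4.05 -0.78

A=(0,0), D=(11.00,0)
B = A + 1.00·(cos152°, sin152°) = (-0.8829, 0.4695)
|BD| = 11.8922
circle(B,8.00) ∩ circle(D,7.00): a=6.5768, h=4.5548
  candidates: C₊=(5.8685,4.7611) cross=54.166; C₋=(5.5089,-4.3414) cross=-54.166
  mode + wants cross > 0 → take C=(5.8685,4.7611) (cross=54.166)
ex = (C−B)/|BC| = (0.8439,0.5365); ey = (-0.5365,0.8439)
P = B + -3.34·ex + 0.64·ey = (-4.0450,-0.7822)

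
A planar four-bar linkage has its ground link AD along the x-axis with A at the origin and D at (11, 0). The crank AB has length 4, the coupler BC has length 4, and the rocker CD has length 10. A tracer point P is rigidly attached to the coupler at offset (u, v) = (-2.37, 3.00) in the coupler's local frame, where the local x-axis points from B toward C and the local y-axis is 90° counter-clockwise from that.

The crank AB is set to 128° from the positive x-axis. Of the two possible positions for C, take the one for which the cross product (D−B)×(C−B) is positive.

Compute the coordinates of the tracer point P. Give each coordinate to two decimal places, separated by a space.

A=(0,0), D=(11.00,0)
B = A + 4.00·(cos128°, sin128°) = (-2.4626, 3.1520)
|BD| = 13.8267
circle(B,4.00) ∩ circle(D,10.00): a=3.8758, h=0.9892
  candidates: C₊=(1.5366,3.2316) cross=13.677; C₋=(1.0856,1.3054) cross=-13.677
  mode + wants cross > 0 → take C=(1.5366,3.2316) (cross=13.677)
ex = (C−B)/|BC| = (0.9998,0.0199); ey = (-0.0199,0.9998)
P = B + -2.37·ex + 3.00·ey = (-4.8919,6.1043)

-4.89 6.10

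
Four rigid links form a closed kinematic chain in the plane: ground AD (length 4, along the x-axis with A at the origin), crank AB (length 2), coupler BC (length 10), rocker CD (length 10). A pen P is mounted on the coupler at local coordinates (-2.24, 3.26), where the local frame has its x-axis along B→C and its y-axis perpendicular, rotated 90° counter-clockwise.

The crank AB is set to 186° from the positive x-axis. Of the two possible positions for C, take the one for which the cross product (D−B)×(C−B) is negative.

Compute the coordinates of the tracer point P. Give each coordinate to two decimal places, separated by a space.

A=(0,0), D=(4.00,0)
B = A + 2.00·(cos186°, sin186°) = (-1.9890, -0.2091)
|BD| = 5.9927
circle(B,10.00) ∩ circle(D,10.00): a=2.9963, h=9.5405
  candidates: C₊=(0.6727,9.4302) cross=57.174; C₋=(1.3383,-9.6393) cross=-57.174
  mode - wants cross < 0 → take C=(1.3383,-9.6393) (cross=-57.174)
ex = (C−B)/|BC| = (0.3327,-0.9430); ey = (0.9430,0.3327)
P = B + -2.24·ex + 3.26·ey = (0.3399,2.9880)

0.34 2.99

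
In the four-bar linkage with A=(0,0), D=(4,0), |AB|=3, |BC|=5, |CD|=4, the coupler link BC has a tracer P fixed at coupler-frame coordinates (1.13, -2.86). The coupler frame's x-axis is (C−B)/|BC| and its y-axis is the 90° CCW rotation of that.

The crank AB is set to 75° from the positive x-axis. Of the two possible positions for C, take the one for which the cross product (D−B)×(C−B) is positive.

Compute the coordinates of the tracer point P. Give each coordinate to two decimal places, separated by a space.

2.30 0.23

A=(0,0), D=(4.00,0)
B = A + 3.00·(cos75°, sin75°) = (0.7765, 2.8978)
|BD| = 4.3346
circle(B,5.00) ∩ circle(D,4.00): a=3.2054, h=3.8373
  candidates: C₊=(5.7257,3.6086) cross=16.633; C₋=(0.5949,-2.0989) cross=-16.633
  mode + wants cross > 0 → take C=(5.7257,3.6086) (cross=16.633)
ex = (C−B)/|BC| = (0.9898,0.1422); ey = (-0.1422,0.9898)
P = B + 1.13·ex + -2.86·ey = (2.3016,0.2275)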